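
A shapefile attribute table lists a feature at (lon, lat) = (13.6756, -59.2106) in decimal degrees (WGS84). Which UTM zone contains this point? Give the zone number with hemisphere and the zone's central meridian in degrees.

Zone 33S, central meridian 15°

UTM zone = ⌊(λ + 180)/6⌋ + 1; 13.6756° ∈ [12°, 18°) → zone 33.
Hemisphere: S (φ < 0).
Central meridian λ₀ = 6×33 − 183 = 15°.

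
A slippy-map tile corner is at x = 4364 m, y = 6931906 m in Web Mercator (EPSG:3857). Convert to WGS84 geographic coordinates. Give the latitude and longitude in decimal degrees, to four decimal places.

lat 52.7229°, lon 0.0392°

R = 6378137 m. λ = x/R = 0.03920248°.
φ = 2·arctan(exp(y/R)) − 90° = 2·arctan(2.96484) − 90° = 52.72290271°.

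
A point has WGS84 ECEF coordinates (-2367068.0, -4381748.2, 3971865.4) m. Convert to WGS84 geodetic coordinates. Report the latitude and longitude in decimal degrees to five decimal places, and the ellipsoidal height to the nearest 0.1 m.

λ = atan2(Y, X) = -118.37839965°; p = √(X²+Y²) = 4980233.8 m.
Bowring's method on WGS84 (a = 6378137 m, b = 6356752.314 m) gives φ = 38.76099984°, h = 323.466 m.

lat 38.76100°, lon -118.37840°, h 323.5 m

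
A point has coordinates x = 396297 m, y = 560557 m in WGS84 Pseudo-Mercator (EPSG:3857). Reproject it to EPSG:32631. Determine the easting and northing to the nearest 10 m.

Web Mercator inverse (R = 6378137 m) → φ = 5.02909910°, λ = 3.55999652°.
UTM 31N forward: E = 562076.280 m, N = 555907.462 m.

E 562080 m, N 555910 m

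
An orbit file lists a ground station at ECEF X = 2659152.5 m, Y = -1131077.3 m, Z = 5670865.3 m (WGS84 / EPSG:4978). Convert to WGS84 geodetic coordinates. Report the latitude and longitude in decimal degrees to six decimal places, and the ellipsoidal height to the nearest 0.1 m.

lat 63.153200°, lon -23.042599°, h 3536.3 m

λ = atan2(Y, X) = -23.04259916°; p = √(X²+Y²) = 2889710.7 m.
Bowring's method on WGS84 (a = 6378137 m, b = 6356752.314 m) gives φ = 63.15319997°, h = 3536.286 m.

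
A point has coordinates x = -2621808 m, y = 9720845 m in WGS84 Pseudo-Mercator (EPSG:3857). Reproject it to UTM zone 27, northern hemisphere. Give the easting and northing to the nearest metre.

Web Mercator inverse (R = 6378137 m) → φ = 65.42360143°, λ = -23.55210198°.
UTM 27N forward: E = 381586.144 m, N = 7258064.314 m.

E 381586 m, N 7258064 m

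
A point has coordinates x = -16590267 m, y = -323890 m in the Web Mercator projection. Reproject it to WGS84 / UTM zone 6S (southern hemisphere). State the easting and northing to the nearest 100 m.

E 274000 m, N 9678300 m

Web Mercator inverse (R = 6378137 m) → φ = -2.90830368°, λ = -149.03290414°.
UTM 6S forward: E = 274030.587 m, N = 9678338.827 m.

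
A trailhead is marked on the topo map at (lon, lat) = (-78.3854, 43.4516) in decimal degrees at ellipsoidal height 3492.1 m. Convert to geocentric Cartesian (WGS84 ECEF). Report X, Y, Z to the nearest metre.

WGS84: a = 6378137 m, e² = 0.006694380; N(φ) = a/√(1−e²sin²φ) = 6388258.797 m.
X = (N+h)·cosφ·cosλ = 934185.361 m; Y = (N+h)·cosφ·sinλ = -4545115.967 m; Z = (N(1−e²)+h)·sinφ = 4366461.282 m.

X 934185 m, Y -4545116 m, Z 4366461 m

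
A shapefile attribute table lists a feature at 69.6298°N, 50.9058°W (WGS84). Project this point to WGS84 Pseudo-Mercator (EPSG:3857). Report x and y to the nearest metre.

x -5666808 m, y 10949280 m

Web Mercator is spherical with R = a = 6378137 m.
x = R·λ = 6378137 × -0.888473818 = -5666807.734 m.
y = R·ln tan(π/4 + φ/2) = 6378137 × 1.716689444 = 10949280.462 m.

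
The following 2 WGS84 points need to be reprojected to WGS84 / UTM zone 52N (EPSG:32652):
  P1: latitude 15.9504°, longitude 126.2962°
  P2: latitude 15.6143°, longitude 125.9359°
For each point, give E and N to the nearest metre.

P1: E 210553 m, N 1765327 m; P2: E 171411 m, N 1728639 m

UTM zone 52N: λ₀ = 129°, k₀ = 0.9996.
P1 (15.9504°, 126.2962°) → (210553.102, 1765326.710) m.
P2 (15.6143°, 125.9359°) → (171410.771, 1728638.694) m.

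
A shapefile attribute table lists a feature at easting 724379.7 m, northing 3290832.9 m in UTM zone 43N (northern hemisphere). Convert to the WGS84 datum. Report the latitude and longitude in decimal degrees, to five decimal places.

Zone 43N: λ₀ = 75°, k₀ = 0.9996, false easting 500000 m.
Meridian distance M = (N − FN)/k₀ = 3292149.8 m.
Inverse transverse Mercator on WGS84 gives φ = 29.72739993°, λ = 77.31980011°.

lat 29.72740°, lon 77.31980°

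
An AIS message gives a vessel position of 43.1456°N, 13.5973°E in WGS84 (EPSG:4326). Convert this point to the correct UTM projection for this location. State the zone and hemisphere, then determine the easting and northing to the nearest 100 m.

Zone 33N: E 385900 m, N 4777900 m

Longitude 13.5973° lies in the 6° band [12°, 18°), giving zone 33; latitude is north of the equator, so 33N.
Zone 33 central meridian λ₀ = 6×33 − 183 = 15°; Δλ = -1.4027°.
Transverse Mercator on WGS84 with k₀ = 0.9996 gives E = 385937.808 m, N = 4777938.546 m.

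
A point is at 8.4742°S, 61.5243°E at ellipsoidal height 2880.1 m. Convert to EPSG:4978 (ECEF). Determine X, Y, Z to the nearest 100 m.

WGS84: a = 6378137 m, e² = 0.006694380; N(φ) = a/√(1−e²sin²φ) = 6378600.665 m.
X = (N+h)·cosφ·cosλ = 3009382.537 m; Y = (N+h)·cosφ·sinλ = 5548203.293 m; Z = (N(1−e²)+h)·sinφ = -934108.274 m.

X 3009400 m, Y 5548200 m, Z -934100 m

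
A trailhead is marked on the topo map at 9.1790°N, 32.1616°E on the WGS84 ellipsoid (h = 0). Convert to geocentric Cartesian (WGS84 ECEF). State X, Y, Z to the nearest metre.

X 5330726 m, Y 3351950 m, Z 1010711 m

WGS84: a = 6378137 m, e² = 0.006694380; N(φ) = a/√(1−e²sin²φ) = 6378680.321 m.
X = (N+h)·cosφ·cosλ = 5330726.090 m; Y = (N+h)·cosφ·sinλ = 3351949.994 m; Z = (N(1−e²)+h)·sinφ = 1010711.397 m.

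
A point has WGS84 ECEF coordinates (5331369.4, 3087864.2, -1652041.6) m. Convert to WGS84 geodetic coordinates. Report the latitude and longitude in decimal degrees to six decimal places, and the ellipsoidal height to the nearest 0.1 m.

lat -15.106900°, lon 30.078900°, h 1991.1 m

λ = atan2(Y, X) = 30.07889994°; p = √(X²+Y²) = 6161039.3 m.
Bowring's method on WGS84 (a = 6378137 m, b = 6356752.314 m) gives φ = -15.10690043°, h = 1991.085 m.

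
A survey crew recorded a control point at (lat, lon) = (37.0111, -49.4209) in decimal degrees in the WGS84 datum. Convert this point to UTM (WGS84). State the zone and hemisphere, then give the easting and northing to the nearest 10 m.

Longitude -49.4209° lies in the 6° band [-54°, -48°), giving zone 22; latitude is north of the equator, so 22N.
Zone 22 central meridian λ₀ = 6×22 − 183 = -51°; Δλ = +1.5791°.
Transverse Mercator on WGS84 with k₀ = 0.9996 gives E = 640486.624 m, N = 4097269.278 m.

Zone 22N: E 640490 m, N 4097270 m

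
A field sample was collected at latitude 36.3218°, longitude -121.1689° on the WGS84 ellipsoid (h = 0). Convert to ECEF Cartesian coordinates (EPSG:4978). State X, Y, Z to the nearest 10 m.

X -2662820 m, Y -4402230 m, Z 3757020 m

WGS84: a = 6378137 m, e² = 0.006694380; N(φ) = a/√(1−e²sin²φ) = 6385640.303 m.
X = (N+h)·cosφ·cosλ = -2662823.252 m; Y = (N+h)·cosφ·sinλ = -4402234.736 m; Z = (N(1−e²)+h)·sinφ = 3757020.612 m.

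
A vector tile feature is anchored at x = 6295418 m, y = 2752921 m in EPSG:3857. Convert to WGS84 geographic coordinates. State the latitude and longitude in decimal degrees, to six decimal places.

R = 6378137 m. λ = x/R = 56.55270209°.
φ = 2·arctan(exp(y/R)) − 90° = 2·arctan(1.53975) − 90° = 23.99600247°.

lat 23.996002°, lon 56.552702°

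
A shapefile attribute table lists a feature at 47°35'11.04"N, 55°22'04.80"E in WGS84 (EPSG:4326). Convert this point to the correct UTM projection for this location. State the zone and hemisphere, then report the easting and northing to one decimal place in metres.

Longitude 55.3680° lies in the 6° band [54°, 60°), giving zone 40; latitude is north of the equator, so 40N.
Zone 40 central meridian λ₀ = 6×40 − 183 = 57°; Δλ = -1.6320°.
Transverse Mercator on WGS84 with k₀ = 0.9996 gives E = 377291.748 m, N = 5271622.376 m.

Zone 40N: E 377291.7 m, N 5271622.4 m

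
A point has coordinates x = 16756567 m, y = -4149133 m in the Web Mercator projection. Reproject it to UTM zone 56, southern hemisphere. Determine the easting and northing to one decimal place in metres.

E 273994.4 m, N 6136208.6 m

Web Mercator inverse (R = 6378137 m) → φ = -34.89140284°, λ = 150.52680245°.
UTM 56S forward: E = 273994.415 m, N = 6136208.592 m.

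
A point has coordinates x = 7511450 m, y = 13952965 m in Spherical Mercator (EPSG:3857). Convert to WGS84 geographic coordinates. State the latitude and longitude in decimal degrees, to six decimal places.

lat 77.198301°, lon 67.476503°

R = 6378137 m. λ = x/R = 67.47650341°.
φ = 2·arctan(exp(y/R)) − 90° = 2·arctan(8.91401) − 90° = 77.19830056°.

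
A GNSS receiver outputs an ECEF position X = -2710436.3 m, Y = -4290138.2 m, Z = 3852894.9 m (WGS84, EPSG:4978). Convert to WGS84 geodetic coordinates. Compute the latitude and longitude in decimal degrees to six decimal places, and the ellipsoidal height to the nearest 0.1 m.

λ = atan2(Y, X) = -122.28400034°; p = √(X²+Y²) = 5074618.3 m.
Bowring's method on WGS84 (a = 6378137 m, b = 6356752.314 m) gives φ = 37.39300012°, h = 1249.8495 m.

lat 37.393000°, lon -122.284000°, h 1249.8 m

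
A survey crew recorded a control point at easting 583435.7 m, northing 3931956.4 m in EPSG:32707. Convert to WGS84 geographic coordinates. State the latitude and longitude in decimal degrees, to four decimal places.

Zone 7S: λ₀ = -141°, k₀ = 0.9996, false easting 500000 m, false northing 10000000 m.
Meridian distance M = (N − FN)/k₀ = -6070471.8 m.
Inverse transverse Mercator on WGS84 gives φ = -54.75269984°, λ = -139.70360009°.

lat -54.7527°, lon -139.7036°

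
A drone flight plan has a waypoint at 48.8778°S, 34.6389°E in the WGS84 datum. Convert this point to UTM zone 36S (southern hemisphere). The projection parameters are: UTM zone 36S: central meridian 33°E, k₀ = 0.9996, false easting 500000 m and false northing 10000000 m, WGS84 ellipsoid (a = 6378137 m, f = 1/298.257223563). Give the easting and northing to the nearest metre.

Zone 36 central meridian λ₀ = 6×36 − 183 = 33°; Δλ = +1.6389°.
Transverse Mercator on WGS84 with k₀ = 0.9996 gives E = 620164.074 m, N = 4584833.668 m.

E 620164 m, N 4584834 m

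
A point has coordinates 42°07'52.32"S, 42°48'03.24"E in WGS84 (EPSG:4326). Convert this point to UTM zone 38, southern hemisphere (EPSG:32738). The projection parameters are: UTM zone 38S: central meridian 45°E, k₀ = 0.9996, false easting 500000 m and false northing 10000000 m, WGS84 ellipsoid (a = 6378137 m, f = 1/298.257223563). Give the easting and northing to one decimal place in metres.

E 318245.8 m, N 5333316.2 m

Zone 38 central meridian λ₀ = 6×38 − 183 = 45°; Δλ = -2.1991°.
Transverse Mercator on WGS84 with k₀ = 0.9996 gives E = 318245.819 m, N = 5333316.156 m.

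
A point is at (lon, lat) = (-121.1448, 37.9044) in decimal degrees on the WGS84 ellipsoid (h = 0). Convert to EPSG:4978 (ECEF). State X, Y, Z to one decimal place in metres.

X -2606161.2 m, Y -4312655.1 m, Z 3897076.8 m

WGS84: a = 6378137 m, e² = 0.006694380; N(φ) = a/√(1−e²sin²φ) = 6386209.795 m.
X = (N+h)·cosφ·cosλ = -2606161.215 m; Y = (N+h)·cosφ·sinλ = -4312655.0503 m; Z = (N(1−e²)+h)·sinφ = 3897076.801 m.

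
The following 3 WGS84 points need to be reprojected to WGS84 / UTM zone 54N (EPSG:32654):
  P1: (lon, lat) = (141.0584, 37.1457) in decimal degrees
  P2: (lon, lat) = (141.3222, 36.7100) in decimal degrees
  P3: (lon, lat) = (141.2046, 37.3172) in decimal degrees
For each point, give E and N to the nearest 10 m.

P1: E 505190 m, N 4111040 m; P2: E 528780 m, N 4062750 m; P3: E 518130 m, N 4130080 m

UTM zone 54N: λ₀ = 141°, k₀ = 0.9996.
P1 (37.1457°, 141.0584°) → (505186.271, 4111037.140) m.
P2 (36.7100°, 141.3222°) → (528776.638, 4062750.881) m.
P3 (37.3172°, 141.2046°) → (518128.613, 4130080.964) m.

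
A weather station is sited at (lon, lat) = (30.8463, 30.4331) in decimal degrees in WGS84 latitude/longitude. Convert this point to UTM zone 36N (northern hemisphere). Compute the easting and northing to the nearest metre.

E 293165 m, N 3368748 m

Zone 36 central meridian λ₀ = 6×36 − 183 = 33°; Δλ = -2.1537°.
Transverse Mercator on WGS84 with k₀ = 0.9996 gives E = 293164.626 m, N = 3368747.593 m.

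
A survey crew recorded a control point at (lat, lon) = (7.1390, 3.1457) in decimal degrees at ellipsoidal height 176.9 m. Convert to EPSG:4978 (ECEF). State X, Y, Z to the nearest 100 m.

X 6319700 m, Y 347300 m, Z 787400 m

WGS84: a = 6378137 m, e² = 0.006694380; N(φ) = a/√(1−e²sin²φ) = 6378466.753 m.
X = (N+h)·cosφ·cosλ = 6319656.986 m; Y = (N+h)·cosφ·sinλ = 347316.048 m; Z = (N(1−e²)+h)·sinφ = 787411.495 m.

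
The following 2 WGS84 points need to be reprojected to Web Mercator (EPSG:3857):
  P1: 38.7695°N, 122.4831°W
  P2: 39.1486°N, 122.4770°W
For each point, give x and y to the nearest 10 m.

P1: x -13634760 m, y 4688710 m; P2: x -13634080 m, y 4742980 m

Web Mercator: x = R·λ, y = R·ln tan(π/4+φ/2), R = 6378137 m.
P1 (38.7695°, -122.4831°) → (-13634756.323, 4688708.001) m.
P2 (39.1486°, -122.4770°) → (-13634077.274, 4742979.655) m.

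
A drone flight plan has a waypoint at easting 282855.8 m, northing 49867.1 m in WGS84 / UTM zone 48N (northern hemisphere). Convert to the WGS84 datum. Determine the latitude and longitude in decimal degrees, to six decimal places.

lat 0.450900°, lon 103.048900°

Zone 48N: λ₀ = 105°, k₀ = 0.9996, false easting 500000 m.
Meridian distance M = (N − FN)/k₀ = 49887.1 m.
Inverse transverse Mercator on WGS84 gives φ = 0.45089989°, λ = 103.04889956°.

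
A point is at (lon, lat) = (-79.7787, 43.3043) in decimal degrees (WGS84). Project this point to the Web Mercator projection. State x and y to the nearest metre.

x -8880924 m, y 5358405 m

Web Mercator is spherical with R = a = 6378137 m.
x = R·λ = 6378137 × -1.392400988 = -8880924.260 m.
y = R·ln tan(π/4 + φ/2) = 6378137 × 0.840120666 = 5358404.706 m.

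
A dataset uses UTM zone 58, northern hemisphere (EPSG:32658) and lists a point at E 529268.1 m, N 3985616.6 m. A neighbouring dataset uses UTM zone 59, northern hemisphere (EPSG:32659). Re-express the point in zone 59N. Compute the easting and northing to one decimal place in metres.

UTM 58N → geographic: φ = 36.01460011°, λ = 165.32479996°.
UTM 59N (λ₀ = 171°) forward: E = -11657.645 m, N = 4000496.001 m.

E -11657.6 m, N 4000496.0 m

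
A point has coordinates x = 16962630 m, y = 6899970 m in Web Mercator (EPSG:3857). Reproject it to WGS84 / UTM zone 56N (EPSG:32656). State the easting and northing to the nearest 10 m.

E 457820 m, N 5822260 m

Web Mercator inverse (R = 6378137 m) → φ = 52.54879804°, λ = 152.37789788°.
UTM 56N forward: E = 457816.785 m, N = 5822261.753 m.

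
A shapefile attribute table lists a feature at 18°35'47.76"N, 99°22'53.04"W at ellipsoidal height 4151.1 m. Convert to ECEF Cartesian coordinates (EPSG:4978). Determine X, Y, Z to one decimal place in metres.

X -986365.4 m, Y -5970177.9 m, Z 2022402.9 m

WGS84: a = 6378137 m, e² = 0.006694380; N(φ) = a/√(1−e²sin²φ) = 6380309.268 m.
X = (N+h)·cosφ·cosλ = -986365.421 m; Y = (N+h)·cosφ·sinλ = -5970177.866 m; Z = (N(1−e²)+h)·sinφ = 2022402.936 m.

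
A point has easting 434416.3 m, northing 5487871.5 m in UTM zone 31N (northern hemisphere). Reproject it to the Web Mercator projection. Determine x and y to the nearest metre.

Unproject from UTM 31N (λ₀ = 3°) → φ = 49.53990017°, λ = 2.09349946°.
Web Mercator (R = 6378137 m): x = 233047.294 m, y = 6366972.672 m.

x 233047 m, y 6366973 m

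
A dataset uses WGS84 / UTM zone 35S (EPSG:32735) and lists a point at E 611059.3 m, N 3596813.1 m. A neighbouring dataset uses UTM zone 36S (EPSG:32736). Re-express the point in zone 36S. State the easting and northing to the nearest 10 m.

E 254110 m, N 3590840 m

UTM 35S → geographic: φ = -57.75700020°, λ = 28.86639945°.
UTM 36S (λ₀ = 33°) forward: E = 254105.099 m, N = 3590835.904 m.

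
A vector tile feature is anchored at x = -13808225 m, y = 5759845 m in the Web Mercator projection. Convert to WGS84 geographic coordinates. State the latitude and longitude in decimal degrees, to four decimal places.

lat 45.8719°, lon -124.0414°

R = 6378137 m. λ = x/R = -124.04139564°.
φ = 2·arctan(exp(y/R)) − 90° = 2·arctan(2.46714) − 90° = 45.87190116°.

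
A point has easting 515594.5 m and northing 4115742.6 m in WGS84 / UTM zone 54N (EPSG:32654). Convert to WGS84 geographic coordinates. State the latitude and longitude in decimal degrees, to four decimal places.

Zone 54N: λ₀ = 141°, k₀ = 0.9996, false easting 500000 m.
Meridian distance M = (N − FN)/k₀ = 4117389.6 m.
Inverse transverse Mercator on WGS84 gives φ = 37.18799995°, λ = 141.17569968°.

lat 37.1880°, lon 141.1757°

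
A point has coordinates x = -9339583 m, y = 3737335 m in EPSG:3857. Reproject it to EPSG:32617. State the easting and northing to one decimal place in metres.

E 225543.7 m, N 3522139.0 m

Web Mercator inverse (R = 6378137 m) → φ = 31.80190060°, λ = -83.89890156°.
UTM 17N forward: E = 225543.726 m, N = 3522139.048 m.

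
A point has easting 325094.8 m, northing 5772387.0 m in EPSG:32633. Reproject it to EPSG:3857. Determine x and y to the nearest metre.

Unproject from UTM 33N (λ₀ = 15°) → φ = 52.07440037°, λ = 12.44780007°.
Web Mercator (R = 6378137 m): x = 1385682.765 m, y = 6813589.190 m.

x 1385683 m, y 6813589 m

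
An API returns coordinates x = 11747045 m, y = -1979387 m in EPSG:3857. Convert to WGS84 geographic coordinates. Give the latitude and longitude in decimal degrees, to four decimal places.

lat -17.5024°, lon 105.5255°

R = 6378137 m. λ = x/R = 105.52550067°.
φ = 2·arctan(exp(y/R)) − 90° = 2·arctan(0.73320) − 90° = -17.50240314°.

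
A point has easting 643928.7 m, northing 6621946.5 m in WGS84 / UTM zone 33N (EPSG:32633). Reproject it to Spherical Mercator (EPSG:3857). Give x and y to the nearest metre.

x 1954603 m, y 8335564 m

Unproject from UTM 33N (λ₀ = 15°) → φ = 59.71050021°, λ = 17.55850058°.
Web Mercator (R = 6378137 m): x = 1954603.343 m, y = 8335564.082 m.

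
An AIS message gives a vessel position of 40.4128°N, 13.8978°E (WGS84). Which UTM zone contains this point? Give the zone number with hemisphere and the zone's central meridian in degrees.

Zone 33N, central meridian 15°

UTM zone = ⌊(λ + 180)/6⌋ + 1; 13.8978° ∈ [12°, 18°) → zone 33.
Hemisphere: N (φ ≥ 0).
Central meridian λ₀ = 6×33 − 183 = 15°.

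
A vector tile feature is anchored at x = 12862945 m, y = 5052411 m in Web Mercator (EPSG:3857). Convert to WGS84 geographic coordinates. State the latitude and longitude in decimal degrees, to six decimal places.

R = 6378137 m. λ = x/R = 115.54980092°.
φ = 2·arctan(exp(y/R)) − 90° = 2·arctan(2.20813) − 90° = 41.27109687°.

lat 41.271097°, lon 115.549801°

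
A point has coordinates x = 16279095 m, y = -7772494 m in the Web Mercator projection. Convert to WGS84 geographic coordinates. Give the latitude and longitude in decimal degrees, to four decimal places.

R = 6378137 m. λ = x/R = 146.23759850°.
φ = 2·arctan(exp(y/R)) − 90° = 2·arctan(0.29564) − 90° = -57.06049798°.

lat -57.0605°, lon 146.2376°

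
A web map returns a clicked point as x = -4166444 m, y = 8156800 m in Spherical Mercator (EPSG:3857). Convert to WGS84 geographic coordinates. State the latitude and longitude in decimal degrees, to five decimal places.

lat 58.89070°, lon -37.42780°

R = 6378137 m. λ = x/R = -37.42780326°.
φ = 2·arctan(exp(y/R)) − 90° = 2·arctan(3.59257) − 90° = 58.89069828°.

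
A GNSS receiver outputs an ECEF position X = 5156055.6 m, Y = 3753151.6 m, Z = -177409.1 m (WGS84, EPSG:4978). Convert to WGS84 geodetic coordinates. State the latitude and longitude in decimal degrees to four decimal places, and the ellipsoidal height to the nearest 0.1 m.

λ = atan2(Y, X) = 36.05129971°; p = √(X²+Y²) = 6377386.3 m.
Bowring's method on WGS84 (a = 6378137 m, b = 6356752.314 m) gives φ = -1.60420035°, h = 1733.087 m.

lat -1.6042°, lon 36.0513°, h 1733.1 m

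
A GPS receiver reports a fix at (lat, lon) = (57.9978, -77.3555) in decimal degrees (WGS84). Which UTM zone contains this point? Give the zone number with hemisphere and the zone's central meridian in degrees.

Zone 18N, central meridian -75°

UTM zone = ⌊(λ + 180)/6⌋ + 1; -77.3555° ∈ [-78°, -72°) → zone 18.
Hemisphere: N (φ ≥ 0).
Central meridian λ₀ = 6×18 − 183 = -75°.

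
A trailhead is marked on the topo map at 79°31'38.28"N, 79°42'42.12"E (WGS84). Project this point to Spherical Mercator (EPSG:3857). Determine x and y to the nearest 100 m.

x 8873500 m, y 15242600 m

Web Mercator is spherical with R = a = 6378137 m.
x = R·λ = 6378137 × 1.391231617 = 8873465.854 m.
y = R·ln tan(π/4 + φ/2) = 6378137 × 2.389812697 = 15242552.787 m.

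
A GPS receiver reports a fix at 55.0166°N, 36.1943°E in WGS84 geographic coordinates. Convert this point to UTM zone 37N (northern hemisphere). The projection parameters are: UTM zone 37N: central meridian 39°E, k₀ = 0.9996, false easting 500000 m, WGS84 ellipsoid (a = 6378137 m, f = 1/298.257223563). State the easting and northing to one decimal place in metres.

Zone 37 central meridian λ₀ = 6×37 − 183 = 39°; Δλ = -2.8057°.
Transverse Mercator on WGS84 with k₀ = 0.9996 gives E = 320622.131 m, N = 6100238.256 m.

E 320622.1 m, N 6100238.3 m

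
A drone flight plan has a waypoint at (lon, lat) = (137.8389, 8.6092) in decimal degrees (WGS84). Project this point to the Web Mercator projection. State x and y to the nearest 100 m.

Web Mercator is spherical with R = a = 6378137 m.
x = R·λ = 6378137 × 2.405742642 = 15344156.160 m.
y = R·ln tan(π/4 + φ/2) = 6378137 × 0.150827516 = 961998.560 m.

x 15344200 m, y 962000 m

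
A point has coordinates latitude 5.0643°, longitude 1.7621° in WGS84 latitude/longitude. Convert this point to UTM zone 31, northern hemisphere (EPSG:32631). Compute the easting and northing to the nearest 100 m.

Zone 31 central meridian λ₀ = 6×31 − 183 = 3°; Δλ = -1.2379°.
Transverse Mercator on WGS84 with k₀ = 0.9996 gives E = 362776.293 m, N = 559902.799 m.

E 362800 m, N 559900 m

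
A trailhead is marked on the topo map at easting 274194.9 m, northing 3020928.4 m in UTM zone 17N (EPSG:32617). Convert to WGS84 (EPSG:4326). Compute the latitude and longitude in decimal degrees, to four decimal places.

Zone 17N: λ₀ = -81°, k₀ = 0.9996, false easting 500000 m.
Meridian distance M = (N − FN)/k₀ = 3022137.3 m.
Inverse transverse Mercator on WGS84 gives φ = 27.29280007°, λ = -83.28150039°.

lat 27.2928°, lon -83.2815°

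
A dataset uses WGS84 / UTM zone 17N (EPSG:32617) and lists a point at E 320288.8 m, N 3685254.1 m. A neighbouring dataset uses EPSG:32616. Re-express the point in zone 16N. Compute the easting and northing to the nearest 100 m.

UTM 17N → geographic: φ = 33.29140000°, λ = -82.93000024°.
UTM 16N (λ₀ = -87°) forward: E = 879075.289 m, N = 3690990.100 m.

E 879100 m, N 3691000 m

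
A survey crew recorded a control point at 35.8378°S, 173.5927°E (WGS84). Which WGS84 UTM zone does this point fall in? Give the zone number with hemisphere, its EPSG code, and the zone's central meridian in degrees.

Zone 59S (EPSG:32759), central meridian 171°

UTM zone = ⌊(λ + 180)/6⌋ + 1; 173.5927° ∈ [168°, 174°) → zone 59.
Hemisphere: S (φ < 0).
Central meridian λ₀ = 6×59 − 183 = 171°.
EPSG code: 32759.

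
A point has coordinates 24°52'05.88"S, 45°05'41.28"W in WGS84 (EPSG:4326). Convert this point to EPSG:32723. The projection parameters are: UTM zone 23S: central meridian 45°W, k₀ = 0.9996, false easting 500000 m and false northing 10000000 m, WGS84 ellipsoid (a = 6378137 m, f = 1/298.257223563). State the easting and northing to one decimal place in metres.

Zone 23 central meridian λ₀ = 6×23 − 183 = -45°; Δλ = -0.0948°.
Transverse Mercator on WGS84 with k₀ = 0.9996 gives E = 490423.585 m, N = 7249631.746 m.

E 490423.6 m, N 7249631.7 m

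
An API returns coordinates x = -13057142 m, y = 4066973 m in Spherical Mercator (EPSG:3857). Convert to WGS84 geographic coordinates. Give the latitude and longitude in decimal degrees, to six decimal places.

R = 6378137 m. λ = x/R = -117.29430226°.
φ = 2·arctan(exp(y/R)) − 90° = 2·arctan(1.89202) − 90° = 34.28379711°.

lat 34.283797°, lon -117.294302°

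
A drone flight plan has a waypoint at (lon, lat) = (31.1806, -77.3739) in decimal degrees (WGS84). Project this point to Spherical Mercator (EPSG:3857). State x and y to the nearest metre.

x 3471009 m, y -14041786 m

Web Mercator is spherical with R = a = 6378137 m.
x = R·λ = 6378137 × 0.544204133 = 3471008.515 m.
y = R·ln tan(π/4 + φ/2) = 6378137 × -2.201549741 = -14041785.859 m.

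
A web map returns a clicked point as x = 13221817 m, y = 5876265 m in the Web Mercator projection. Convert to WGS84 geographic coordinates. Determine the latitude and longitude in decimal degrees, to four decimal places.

R = 6378137 m. λ = x/R = 118.77360295°.
φ = 2·arctan(exp(y/R)) − 90° = 2·arctan(2.51259) − 90° = 46.59529934°.

lat 46.5953°, lon 118.7736°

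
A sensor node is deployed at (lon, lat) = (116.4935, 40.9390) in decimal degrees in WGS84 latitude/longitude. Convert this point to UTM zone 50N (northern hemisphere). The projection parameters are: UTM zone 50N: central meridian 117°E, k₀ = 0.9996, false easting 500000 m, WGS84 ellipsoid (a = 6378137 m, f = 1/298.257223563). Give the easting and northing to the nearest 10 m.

Zone 50 central meridian λ₀ = 6×50 − 183 = 117°; Δλ = -0.5065°.
Transverse Mercator on WGS84 with k₀ = 0.9996 gives E = 457363.247 m, N = 4532109.008 m.

E 457360 m, N 4532110 m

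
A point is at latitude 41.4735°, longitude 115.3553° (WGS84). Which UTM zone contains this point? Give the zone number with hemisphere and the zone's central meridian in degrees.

UTM zone = ⌊(λ + 180)/6⌋ + 1; 115.3553° ∈ [114°, 120°) → zone 50.
Hemisphere: N (φ ≥ 0).
Central meridian λ₀ = 6×50 − 183 = 117°.

Zone 50N, central meridian 117°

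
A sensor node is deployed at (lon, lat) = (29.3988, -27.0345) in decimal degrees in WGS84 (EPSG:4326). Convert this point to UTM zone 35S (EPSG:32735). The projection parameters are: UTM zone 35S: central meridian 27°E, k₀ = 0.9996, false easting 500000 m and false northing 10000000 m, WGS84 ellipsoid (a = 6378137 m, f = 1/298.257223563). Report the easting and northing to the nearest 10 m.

Zone 35 central meridian λ₀ = 6×35 − 183 = 27°; Δλ = +2.3988°.
Transverse Mercator on WGS84 with k₀ = 0.9996 gives E = 737965.804 m, N = 7007478.486 m.

E 737970 m, N 7007480 m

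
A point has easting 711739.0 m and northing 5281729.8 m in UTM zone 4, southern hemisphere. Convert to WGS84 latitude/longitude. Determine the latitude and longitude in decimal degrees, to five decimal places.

lat -42.58780°, lon -156.41950°

Zone 4S: λ₀ = -159°, k₀ = 0.9996, false easting 500000 m, false northing 10000000 m.
Meridian distance M = (N − FN)/k₀ = -4720158.3 m.
Inverse transverse Mercator on WGS84 gives φ = -42.58779999°, λ = -156.41949943°.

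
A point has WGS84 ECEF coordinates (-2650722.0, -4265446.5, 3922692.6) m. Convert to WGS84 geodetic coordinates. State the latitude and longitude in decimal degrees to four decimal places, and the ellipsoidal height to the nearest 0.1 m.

λ = atan2(Y, X) = -121.85849964°; p = √(X²+Y²) = 5021987.8 m.
Bowring's method on WGS84 (a = 6378137 m, b = 6356752.314 m) gives φ = 38.18030015°, h = 2422.749 m.

lat 38.1803°, lon -121.8585°, h 2422.7 m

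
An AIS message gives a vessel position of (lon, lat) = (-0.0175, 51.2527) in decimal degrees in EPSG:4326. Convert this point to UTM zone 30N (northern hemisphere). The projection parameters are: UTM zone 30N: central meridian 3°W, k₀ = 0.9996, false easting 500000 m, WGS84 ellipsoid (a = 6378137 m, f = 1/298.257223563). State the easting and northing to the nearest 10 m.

Zone 30 central meridian λ₀ = 6×30 − 183 = -3°; Δλ = +2.9825°.
Transverse Mercator on WGS84 with k₀ = 0.9996 gives E = 708121.677 m, N = 5682153.063 m.

E 708120 m, N 5682150 m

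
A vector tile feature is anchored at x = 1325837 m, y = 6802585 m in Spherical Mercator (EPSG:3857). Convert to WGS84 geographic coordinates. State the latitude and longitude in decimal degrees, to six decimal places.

lat 52.013601°, lon 11.910196°

R = 6378137 m. λ = x/R = 11.91019641°.
φ = 2·arctan(exp(y/R)) − 90° = 2·arctan(2.90533) − 90° = 52.01360065°.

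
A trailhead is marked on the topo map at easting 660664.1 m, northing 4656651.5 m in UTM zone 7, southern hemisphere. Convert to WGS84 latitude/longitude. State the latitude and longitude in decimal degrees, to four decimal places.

lat -48.2230°, lon -138.8368°

Zone 7S: λ₀ = -141°, k₀ = 0.9996, false easting 500000 m, false northing 10000000 m.
Meridian distance M = (N − FN)/k₀ = -5345486.7 m.
Inverse transverse Mercator on WGS84 gives φ = -48.22299971°, λ = -138.83680004°.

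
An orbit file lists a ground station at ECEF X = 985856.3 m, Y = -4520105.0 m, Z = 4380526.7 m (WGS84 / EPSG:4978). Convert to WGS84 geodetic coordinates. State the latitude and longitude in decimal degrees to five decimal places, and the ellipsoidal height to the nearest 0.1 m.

λ = atan2(Y, X) = -77.69620014°; p = √(X²+Y²) = 4626365.9 m.
Bowring's method on WGS84 (a = 6378137 m, b = 6356752.314 m) gives φ = 43.62859983°, h = 3205.725 m.

lat 43.62860°, lon -77.69620°, h 3205.7 m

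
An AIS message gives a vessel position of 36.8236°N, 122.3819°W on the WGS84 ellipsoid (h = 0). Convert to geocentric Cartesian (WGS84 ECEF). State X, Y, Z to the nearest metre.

X -2737649 m, Y -4316859 m, Z 3801741 m

WGS84: a = 6378137 m, e² = 0.006694380; N(φ) = a/√(1−e²sin²φ) = 6385819.884 m.
X = (N+h)·cosφ·cosλ = -2737649.181 m; Y = (N+h)·cosφ·sinλ = -4316858.546 m; Z = (N(1−e²)+h)·sinφ = 3801740.829 m.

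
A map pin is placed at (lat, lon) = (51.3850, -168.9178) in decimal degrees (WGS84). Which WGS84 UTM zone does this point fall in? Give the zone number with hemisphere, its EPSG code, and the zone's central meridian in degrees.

UTM zone = ⌊(λ + 180)/6⌋ + 1; -168.9178° ∈ [-174°, -168°) → zone 2.
Hemisphere: N (φ ≥ 0).
Central meridian λ₀ = 6×2 − 183 = -171°.
EPSG code: 32602.

Zone 2N (EPSG:32602), central meridian -171°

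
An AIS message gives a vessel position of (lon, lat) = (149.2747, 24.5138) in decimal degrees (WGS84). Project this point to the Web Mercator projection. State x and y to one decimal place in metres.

Web Mercator is spherical with R = a = 6378137 m.
x = R·λ = 6378137 × 2.605335005 = 16617183.592 m.
y = R·ln tan(π/4 + φ/2) = 6378137 × 0.441530660 = 2816143.039 m.

x 16617183.6 m, y 2816143.0 m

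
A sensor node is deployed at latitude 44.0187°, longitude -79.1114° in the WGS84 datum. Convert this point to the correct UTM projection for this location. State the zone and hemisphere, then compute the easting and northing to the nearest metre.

Longitude -79.1114° lies in the 6° band [-84°, -78°), giving zone 17; latitude is north of the equator, so 17N.
Zone 17 central meridian λ₀ = 6×17 − 183 = -81°; Δλ = +1.8886°.
Transverse Mercator on WGS84 with k₀ = 0.9996 gives E = 651370.244 m, N = 4875683.721 m.

Zone 17N: E 651370 m, N 4875684 m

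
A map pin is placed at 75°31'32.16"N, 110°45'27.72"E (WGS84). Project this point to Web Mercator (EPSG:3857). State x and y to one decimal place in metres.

Web Mercator is spherical with R = a = 6378137 m.
x = R·λ = 6378137 × 1.933086537 = 12329490.765 m.
y = R·ln tan(π/4 + φ/2) = 6378137 × 2.063654363 = 13162270.2499 m.

x 12329490.8 m, y 13162270.2 m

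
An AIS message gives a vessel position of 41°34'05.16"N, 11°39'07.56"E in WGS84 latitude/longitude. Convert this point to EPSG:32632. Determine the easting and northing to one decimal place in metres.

Zone 32 central meridian λ₀ = 6×32 − 183 = 9°; Δλ = +2.6521°.
Transverse Mercator on WGS84 with k₀ = 0.9996 gives E = 721129.149 m, N = 4605221.676 m.

E 721129.1 m, N 4605221.7 m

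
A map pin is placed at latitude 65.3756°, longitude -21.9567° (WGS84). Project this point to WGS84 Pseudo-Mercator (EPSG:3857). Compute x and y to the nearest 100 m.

x -2444200 m, y 9708000 m

Web Mercator is spherical with R = a = 6378137 m.
x = R·λ = 6378137 × -0.383216708 = -2444208.664 m.
y = R·ln tan(π/4 + φ/2) = 6378137 × 1.522075947 = 9708008.917 m.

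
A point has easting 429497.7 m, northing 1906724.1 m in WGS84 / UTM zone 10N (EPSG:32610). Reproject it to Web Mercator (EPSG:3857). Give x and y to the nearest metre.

x -13766124 m, y 1949305 m

Unproject from UTM 10N (λ₀ = -123°) → φ = 17.24449967°, λ = -123.66320013°.
Web Mercator (R = 6378137 m): x = -13766124.469 m, y = 1949304.907 m.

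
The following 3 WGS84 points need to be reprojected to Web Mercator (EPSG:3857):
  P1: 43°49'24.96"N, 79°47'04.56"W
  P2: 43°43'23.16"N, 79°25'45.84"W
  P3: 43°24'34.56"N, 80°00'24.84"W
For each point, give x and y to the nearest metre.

P1: x -8881581 m, y 5438184 m; P2: x -8842040 m, y 5422691 m; P3: x -8906327 m, y 5374526 m

Web Mercator: x = R·λ, y = R·ln tan(π/4+φ/2), R = 6378137 m.
P1 (43.8236°, -79.7846°) → (-8881581.045, 5438184.334) m.
P2 (43.7231°, -79.4294°) → (-8842040.362, 5422690.787) m.
P3 (43.4096°, -80.0069°) → (-8906327.368, 5374526.417) m.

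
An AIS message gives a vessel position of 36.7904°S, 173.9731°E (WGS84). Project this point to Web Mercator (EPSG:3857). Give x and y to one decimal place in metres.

Web Mercator is spherical with R = a = 6378137 m.
x = R·λ = 6378137 × 3.036403405 = 19366596.904 m.
y = R·ln tan(π/4 + φ/2) = 6378137 × -0.691413712 = -4409931.380 m.

x 19366596.9 m, y -4409931.4 m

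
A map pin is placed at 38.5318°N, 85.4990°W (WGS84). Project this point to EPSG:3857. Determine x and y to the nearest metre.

Web Mercator is spherical with R = a = 6378137 m.
x = R·λ = 6378137 × -1.492239057 = -9517705.143 m.
y = R·ln tan(π/4 + φ/2) = 6378137 × 0.729809680 = 4654826.121 m.

x -9517705 m, y 4654826 m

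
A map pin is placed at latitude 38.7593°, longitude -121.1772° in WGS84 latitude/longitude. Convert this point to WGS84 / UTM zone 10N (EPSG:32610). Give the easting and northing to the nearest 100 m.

Zone 10 central meridian λ₀ = 6×10 − 183 = -123°; Δλ = +1.8228°.
Transverse Mercator on WGS84 with k₀ = 0.9996 gives E = 658378.664 m, N = 4291643.914 m.

E 658400 m, N 4291600 m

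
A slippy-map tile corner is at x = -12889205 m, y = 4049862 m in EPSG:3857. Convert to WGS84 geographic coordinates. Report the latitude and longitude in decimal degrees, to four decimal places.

R = 6378137 m. λ = x/R = -115.78569852°.
φ = 2·arctan(exp(y/R)) − 90° = 2·arctan(1.88695) − 90° = 34.15669654°.

lat 34.1567°, lon -115.7857°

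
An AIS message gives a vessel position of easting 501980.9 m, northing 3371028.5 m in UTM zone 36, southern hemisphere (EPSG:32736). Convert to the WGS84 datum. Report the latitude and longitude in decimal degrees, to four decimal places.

Zone 36S: λ₀ = 33°, k₀ = 0.9996, false easting 500000 m, false northing 10000000 m.
Meridian distance M = (N − FN)/k₀ = -6631624.1 m.
Inverse transverse Mercator on WGS84 gives φ = -59.79850030°, λ = 33.03529977°.

lat -59.7985°, lon 33.0353°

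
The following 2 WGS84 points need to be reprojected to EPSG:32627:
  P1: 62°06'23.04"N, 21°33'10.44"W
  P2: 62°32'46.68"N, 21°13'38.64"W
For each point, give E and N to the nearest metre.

UTM zone 27N: λ₀ = -21°, k₀ = 0.9996.
P1 (62.1064°, -21.5529°) → (471141.894, 6886156.369) m.
P2 (62.5463°, -21.2274°) → (488303.235, 6935061.527) m.

P1: E 471142 m, N 6886156 m; P2: E 488303 m, N 6935062 m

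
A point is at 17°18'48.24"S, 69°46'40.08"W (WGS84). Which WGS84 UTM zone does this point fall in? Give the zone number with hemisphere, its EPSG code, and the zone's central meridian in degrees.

Zone 19S (EPSG:32719), central meridian -69°

UTM zone = ⌊(λ + 180)/6⌋ + 1; -69.7778° ∈ [-72°, -66°) → zone 19.
Hemisphere: S (φ < 0).
Central meridian λ₀ = 6×19 − 183 = -69°.
EPSG code: 32719.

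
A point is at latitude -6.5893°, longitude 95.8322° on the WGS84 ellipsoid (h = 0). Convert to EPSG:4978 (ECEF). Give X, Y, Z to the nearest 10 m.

X -643860 m, Y 6303490 m, Z -727030 m

WGS84: a = 6378137 m, e² = 0.006694380; N(φ) = a/√(1−e²sin²φ) = 6378418.139 m.
X = (N+h)·cosφ·cosλ = -643864.000 m; Y = (N+h)·cosφ·sinλ = 6303485.531 m; Z = (N(1−e²)+h)·sinφ = -727034.072 m.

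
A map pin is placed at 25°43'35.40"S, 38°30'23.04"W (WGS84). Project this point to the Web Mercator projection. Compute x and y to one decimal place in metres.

x -4286512.8 m, y -2965246.0 m

Web Mercator is spherical with R = a = 6378137 m.
x = R·λ = 6378137 × -0.672063463 = -4286512.840 m.
y = R·ln tan(π/4 + φ/2) = 6378137 × -0.464907863 = -2965246.041 m.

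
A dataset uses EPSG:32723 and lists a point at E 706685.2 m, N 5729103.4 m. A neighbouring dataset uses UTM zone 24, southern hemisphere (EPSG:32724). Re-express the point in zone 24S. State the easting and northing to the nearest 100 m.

E 183900 m, N 5725500 m

UTM 23S → geographic: φ = -38.56250003°, λ = -42.62780024°.
UTM 24S (λ₀ = -39°) forward: E = 183889.584 m, N = 5725528.350 m.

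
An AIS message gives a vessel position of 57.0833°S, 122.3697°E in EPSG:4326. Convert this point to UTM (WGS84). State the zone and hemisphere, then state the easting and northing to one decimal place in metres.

Zone 51S: E 461796.5 m, N 3673165.0 m

Longitude 122.3697° lies in the 6° band [120°, 126°), giving zone 51; latitude is south of the equator, so 51S.
Zone 51 central meridian λ₀ = 6×51 − 183 = 123°; Δλ = -0.6303°.
Transverse Mercator on WGS84 with k₀ = 0.9996 gives E = 461796.519 m, N = 3673165.047 m.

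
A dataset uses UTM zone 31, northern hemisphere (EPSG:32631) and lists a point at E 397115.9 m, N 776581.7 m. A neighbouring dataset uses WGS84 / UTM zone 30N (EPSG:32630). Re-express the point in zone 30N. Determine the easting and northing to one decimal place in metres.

E 1060506.0 m, N 779517.4 m

UTM 31N → geographic: φ = 7.02470041°, λ = 2.06850035°.
UTM 30N (λ₀ = -3°) forward: E = 1060505.964 m, N = 779517.353 m.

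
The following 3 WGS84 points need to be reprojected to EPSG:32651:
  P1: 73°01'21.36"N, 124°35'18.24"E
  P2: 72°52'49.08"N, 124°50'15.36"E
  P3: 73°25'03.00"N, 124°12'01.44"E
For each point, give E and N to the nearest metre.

P1: E 551763 m, N 8103687 m; P2: E 560369 m, N 8088052 m; P3: E 538237 m, N 8147438 m

UTM zone 51N: λ₀ = 123°, k₀ = 0.9996.
P1 (73.0226°, 124.5884°) → (551763.024, 8103687.188) m.
P2 (72.8803°, 124.8376°) → (560368.536, 8088052.271) m.
P3 (73.4175°, 124.2004°) → (538236.980, 8147437.990) m.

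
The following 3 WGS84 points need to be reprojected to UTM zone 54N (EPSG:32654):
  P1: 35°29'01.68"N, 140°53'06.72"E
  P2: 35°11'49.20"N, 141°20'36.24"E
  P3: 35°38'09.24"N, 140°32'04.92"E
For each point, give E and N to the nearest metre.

P1: E 489586 m, N 3926703 m; P2: E 531261 m, N 3894944 m; P3: E 457872 m, N 3943665 m

UTM zone 54N: λ₀ = 141°, k₀ = 0.9996.
P1 (35.4838°, 140.8852°) → (489586.340, 3926702.848) m.
P2 (35.1970°, 141.3434°) → (531260.594, 3894943.967) m.
P3 (35.6359°, 140.5347°) → (457871.548, 3943665.336) m.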